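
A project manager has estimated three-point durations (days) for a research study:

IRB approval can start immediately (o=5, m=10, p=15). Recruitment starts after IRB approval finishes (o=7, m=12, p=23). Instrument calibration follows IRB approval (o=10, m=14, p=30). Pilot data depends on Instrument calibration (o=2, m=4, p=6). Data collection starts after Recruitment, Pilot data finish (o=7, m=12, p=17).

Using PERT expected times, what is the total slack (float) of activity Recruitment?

te_IRB approval = (5 + 4·10 + 15)/6 = 60/6 = 10
te_Recruitment = (7 + 4·12 + 23)/6 = 78/6 = 13
te_Instrument calibration = (10 + 4·14 + 30)/6 = 96/6 = 16
te_Pilot data = (2 + 4·4 + 6)/6 = 24/6 = 4
te_Data collection = (7 + 4·12 + 17)/6 = 72/6 = 12

Forward pass:
ES_IRB approval = 0; EF_IRB approval = 10
ES_Recruitment = 10; EF_Recruitment = 10+13 = 23
ES_Instrument calibration = 10; EF_Instrument calibration = 10+16 = 26
ES_Pilot data = 26; EF_Pilot data = 26+4 = 30
ES_Data collection = max(EF_Recruitment=23, EF_Pilot data=30) = 30; EF_Data collection = 30+12 = 42
Expected project duration μ = 42 days. Critical path: IRB approval → Instrument calibration → Pilot data → Data collection.

Backward pass:
LF_Data collection = 42; LS_Data collection = 42−12 = 30
LF_Pilot data = LS_Data collection = 30; LS_Pilot data = 30−4 = 26
LF_Instrument calibration = LS_Pilot data = 26; LS_Instrument calibration = 26−16 = 10
LF_Recruitment = LS_Data collection = 30; LS_Recruitment = 30−13 = 17
LF_IRB approval = min(LS_Recruitment=17, LS_Instrument calibration=10) = 10; LS_IRB approval = 10−10 = 0
Slack_Recruitment = LS_Recruitment − ES_Recruitment = 17 − 10 = 7

7 days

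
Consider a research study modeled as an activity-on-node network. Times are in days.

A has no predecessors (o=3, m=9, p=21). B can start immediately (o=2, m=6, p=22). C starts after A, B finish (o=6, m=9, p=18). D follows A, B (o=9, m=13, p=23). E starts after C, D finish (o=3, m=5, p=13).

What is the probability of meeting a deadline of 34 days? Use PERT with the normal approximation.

0.832

te_A = (3 + 4·9 + 21)/6 = 60/6 = 10; σ²_A = ((21−3)/6)² = 9.000
te_B = (2 + 4·6 + 22)/6 = 48/6 = 8; σ²_B = ((22−2)/6)² = 11.111
te_C = (6 + 4·9 + 18)/6 = 60/6 = 10; σ²_C = ((18−6)/6)² = 4.000
te_D = (9 + 4·13 + 23)/6 = 84/6 = 14; σ²_D = ((23−9)/6)² = 5.444
te_E = (3 + 4·5 + 13)/6 = 36/6 = 6; σ²_E = ((13−3)/6)² = 2.778

Forward pass:
ES_A = 0; EF_A = 10
ES_B = 0; EF_B = 8
ES_C = max(EF_A=10, EF_B=8) = 10; EF_C = 10+10 = 20
ES_D = max(EF_A=10, EF_B=8) = 10; EF_D = 10+14 = 24
ES_E = max(EF_C=20, EF_D=24) = 24; EF_E = 24+6 = 30
Expected project duration μ = 30 days. Critical path: A → D → E.

Variance along critical path = 9.000 + 5.444 + 2.778 = 17.222; σ = √17.222 = 4.150 days.
Z = (34 − 30) / 4.150 = 0.964
P(T ≤ 34) = Φ(0.964) ≈ 0.832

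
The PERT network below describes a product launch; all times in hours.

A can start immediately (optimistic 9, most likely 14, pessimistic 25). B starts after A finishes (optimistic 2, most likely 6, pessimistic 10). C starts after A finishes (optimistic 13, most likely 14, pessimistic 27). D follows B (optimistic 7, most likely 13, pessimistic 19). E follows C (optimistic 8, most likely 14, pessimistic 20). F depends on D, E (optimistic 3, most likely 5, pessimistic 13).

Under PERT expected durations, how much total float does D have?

11 hours

te_A = (9 + 4·14 + 25)/6 = 90/6 = 15
te_B = (2 + 4·6 + 10)/6 = 36/6 = 6
te_C = (13 + 4·14 + 27)/6 = 96/6 = 16
te_D = (7 + 4·13 + 19)/6 = 78/6 = 13
te_E = (8 + 4·14 + 20)/6 = 84/6 = 14
te_F = (3 + 4·5 + 13)/6 = 36/6 = 6

Forward pass:
ES_A = 0; EF_A = 15
ES_B = 15; EF_B = 15+6 = 21
ES_C = 15; EF_C = 15+16 = 31
ES_D = 21; EF_D = 21+13 = 34
ES_E = 31; EF_E = 31+14 = 45
ES_F = max(EF_D=34, EF_E=45) = 45; EF_F = 45+6 = 51
Expected project duration μ = 51 hours. Critical path: A → C → E → F.

Backward pass:
LF_F = 51; LS_F = 51−6 = 45
LF_E = LS_F = 45; LS_E = 45−14 = 31
LF_D = LS_F = 45; LS_D = 45−13 = 32
LF_C = LS_E = 31; LS_C = 31−16 = 15
LF_B = LS_D = 32; LS_B = 32−6 = 26
LF_A = min(LS_B=26, LS_C=15) = 15; LS_A = 15−15 = 0
Slack_D = LS_D − ES_D = 32 − 21 = 11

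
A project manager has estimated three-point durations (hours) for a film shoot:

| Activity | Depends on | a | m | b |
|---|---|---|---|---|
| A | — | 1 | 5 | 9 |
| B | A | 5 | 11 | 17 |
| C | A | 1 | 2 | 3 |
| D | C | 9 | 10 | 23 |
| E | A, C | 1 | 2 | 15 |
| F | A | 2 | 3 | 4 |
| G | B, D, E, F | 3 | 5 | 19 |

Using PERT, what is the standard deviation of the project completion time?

te_A = (1 + 4·5 + 9)/6 = 30/6 = 5; σ²_A = ((9−1)/6)² = 1.778
te_B = (5 + 4·11 + 17)/6 = 66/6 = 11; σ²_B = ((17−5)/6)² = 4.000
te_C = (1 + 4·2 + 3)/6 = 12/6 = 2; σ²_C = ((3−1)/6)² = 0.111
te_D = (9 + 4·10 + 23)/6 = 72/6 = 12; σ²_D = ((23−9)/6)² = 5.444
te_E = (1 + 4·2 + 15)/6 = 24/6 = 4; σ²_E = ((15−1)/6)² = 5.444
te_F = (2 + 4·3 + 4)/6 = 18/6 = 3; σ²_F = ((4−2)/6)² = 0.111
te_G = (3 + 4·5 + 19)/6 = 42/6 = 7; σ²_G = ((19−3)/6)² = 7.111

Forward pass:
ES_A = 0; EF_A = 5
ES_B = 5; EF_B = 5+11 = 16
ES_C = 5; EF_C = 5+2 = 7
ES_D = 7; EF_D = 7+12 = 19
ES_E = max(EF_A=5, EF_C=7) = 7; EF_E = 7+4 = 11
ES_F = 5; EF_F = 5+3 = 8
ES_G = max(EF_B=16, EF_D=19, EF_E=11, EF_F=8) = 19; EF_G = 19+7 = 26
Expected project duration μ = 26 hours. Critical path: A → C → D → G.

Variance along critical path = 1.778 + 0.111 + 5.444 + 7.111 = 14.444
σ = √14.444 = 3.801 hours

3.80 hours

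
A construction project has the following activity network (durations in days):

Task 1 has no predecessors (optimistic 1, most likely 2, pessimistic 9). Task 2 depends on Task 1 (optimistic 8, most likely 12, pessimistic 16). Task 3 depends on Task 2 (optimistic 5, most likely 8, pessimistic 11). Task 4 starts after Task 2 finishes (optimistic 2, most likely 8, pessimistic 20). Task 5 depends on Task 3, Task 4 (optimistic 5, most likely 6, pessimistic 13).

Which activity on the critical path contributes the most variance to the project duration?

Task 4

te_Task 1 = (1 + 4·2 + 9)/6 = 18/6 = 3; σ²_Task 1 = ((9−1)/6)² = 1.778
te_Task 2 = (8 + 4·12 + 16)/6 = 72/6 = 12; σ²_Task 2 = ((16−8)/6)² = 1.778
te_Task 3 = (5 + 4·8 + 11)/6 = 48/6 = 8; σ²_Task 3 = ((11−5)/6)² = 1.000
te_Task 4 = (2 + 4·8 + 20)/6 = 54/6 = 9; σ²_Task 4 = ((20−2)/6)² = 9.000
te_Task 5 = (5 + 4·6 + 13)/6 = 42/6 = 7; σ²_Task 5 = ((13−5)/6)² = 1.778

Forward pass:
ES_Task 1 = 0; EF_Task 1 = 3
ES_Task 2 = 3; EF_Task 2 = 3+12 = 15
ES_Task 3 = 15; EF_Task 3 = 15+8 = 23
ES_Task 4 = 15; EF_Task 4 = 15+9 = 24
ES_Task 5 = max(EF_Task 3=23, EF_Task 4=24) = 24; EF_Task 5 = 24+7 = 31
Expected project duration μ = 31 days. Critical path: Task 1 → Task 2 → Task 4 → Task 5.

Variances on critical path: σ²_Task 1=1.778, σ²_Task 2=1.778, σ²_Task 4=9.000, σ²_Task 5=1.778.
Largest is σ²_Task 4 = 9.000.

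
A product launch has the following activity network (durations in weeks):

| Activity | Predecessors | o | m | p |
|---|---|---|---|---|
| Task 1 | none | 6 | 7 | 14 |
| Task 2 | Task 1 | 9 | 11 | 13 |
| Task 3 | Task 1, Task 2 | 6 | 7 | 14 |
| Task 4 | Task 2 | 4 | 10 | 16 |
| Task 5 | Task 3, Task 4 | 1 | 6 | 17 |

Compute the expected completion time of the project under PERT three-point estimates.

te_Task 1 = (6 + 4·7 + 14)/6 = 48/6 = 8
te_Task 2 = (9 + 4·11 + 13)/6 = 66/6 = 11
te_Task 3 = (6 + 4·7 + 14)/6 = 48/6 = 8
te_Task 4 = (4 + 4·10 + 16)/6 = 60/6 = 10
te_Task 5 = (1 + 4·6 + 17)/6 = 42/6 = 7

Forward pass:
ES_Task 1 = 0; EF_Task 1 = 8
ES_Task 2 = 8; EF_Task 2 = 8+11 = 19
ES_Task 3 = max(EF_Task 1=8, EF_Task 2=19) = 19; EF_Task 3 = 19+8 = 27
ES_Task 4 = 19; EF_Task 4 = 19+10 = 29
ES_Task 5 = max(EF_Task 3=27, EF_Task 4=29) = 29; EF_Task 5 = 29+7 = 36
Expected project duration μ = 36 weeks. Critical path: Task 1 → Task 2 → Task 4 → Task 5.

36 weeks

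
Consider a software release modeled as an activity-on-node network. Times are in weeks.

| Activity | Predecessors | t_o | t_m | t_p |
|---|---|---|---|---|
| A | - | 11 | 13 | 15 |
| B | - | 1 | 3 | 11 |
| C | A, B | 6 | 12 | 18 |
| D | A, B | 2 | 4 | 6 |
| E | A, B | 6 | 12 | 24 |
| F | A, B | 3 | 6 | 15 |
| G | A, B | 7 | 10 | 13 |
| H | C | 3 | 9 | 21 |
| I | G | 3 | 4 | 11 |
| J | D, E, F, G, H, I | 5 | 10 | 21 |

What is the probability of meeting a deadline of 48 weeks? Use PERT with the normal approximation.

te_A = (11 + 4·13 + 15)/6 = 78/6 = 13; σ²_A = ((15−11)/6)² = 0.444
te_B = (1 + 4·3 + 11)/6 = 24/6 = 4; σ²_B = ((11−1)/6)² = 2.778
te_C = (6 + 4·12 + 18)/6 = 72/6 = 12; σ²_C = ((18−6)/6)² = 4.000
te_D = (2 + 4·4 + 6)/6 = 24/6 = 4; σ²_D = ((6−2)/6)² = 0.444
te_E = (6 + 4·12 + 24)/6 = 78/6 = 13; σ²_E = ((24−6)/6)² = 9.000
te_F = (3 + 4·6 + 15)/6 = 42/6 = 7; σ²_F = ((15−3)/6)² = 4.000
te_G = (7 + 4·10 + 13)/6 = 60/6 = 10; σ²_G = ((13−7)/6)² = 1.000
te_H = (3 + 4·9 + 21)/6 = 60/6 = 10; σ²_H = ((21−3)/6)² = 9.000
te_I = (3 + 4·4 + 11)/6 = 30/6 = 5; σ²_I = ((11−3)/6)² = 1.778
te_J = (5 + 4·10 + 21)/6 = 66/6 = 11; σ²_J = ((21−5)/6)² = 7.111

Forward pass:
ES_A = 0; EF_A = 13
ES_B = 0; EF_B = 4
ES_C = max(EF_A=13, EF_B=4) = 13; EF_C = 13+12 = 25
ES_D = max(EF_A=13, EF_B=4) = 13; EF_D = 13+4 = 17
ES_E = max(EF_A=13, EF_B=4) = 13; EF_E = 13+13 = 26
ES_F = max(EF_A=13, EF_B=4) = 13; EF_F = 13+7 = 20
ES_G = max(EF_A=13, EF_B=4) = 13; EF_G = 13+10 = 23
ES_H = 25; EF_H = 25+10 = 35
ES_I = 23; EF_I = 23+5 = 28
ES_J = max(EF_D=17, EF_E=26, EF_F=20, EF_G=23, EF_H=35, EF_I=28) = 35; EF_J = 35+11 = 46
Expected project duration μ = 46 weeks. Critical path: A → C → H → J.

Variance along critical path = 0.444 + 4.000 + 9.000 + 7.111 = 20.556; σ = √20.556 = 4.534 weeks.
Z = (48 − 46) / 4.534 = 0.441
P(T ≤ 48) = Φ(0.441) ≈ 0.670

0.670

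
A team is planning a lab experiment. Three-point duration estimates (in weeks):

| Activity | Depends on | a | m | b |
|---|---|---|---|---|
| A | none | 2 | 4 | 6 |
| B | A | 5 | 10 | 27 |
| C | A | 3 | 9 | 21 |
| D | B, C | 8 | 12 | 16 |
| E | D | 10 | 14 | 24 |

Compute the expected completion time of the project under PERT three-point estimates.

te_A = (2 + 4·4 + 6)/6 = 24/6 = 4
te_B = (5 + 4·10 + 27)/6 = 72/6 = 12
te_C = (3 + 4·9 + 21)/6 = 60/6 = 10
te_D = (8 + 4·12 + 16)/6 = 72/6 = 12
te_E = (10 + 4·14 + 24)/6 = 90/6 = 15

Forward pass:
ES_A = 0; EF_A = 4
ES_B = 4; EF_B = 4+12 = 16
ES_C = 4; EF_C = 4+10 = 14
ES_D = max(EF_B=16, EF_C=14) = 16; EF_D = 16+12 = 28
ES_E = 28; EF_E = 28+15 = 43
Expected project duration μ = 43 weeks. Critical path: A → B → D → E.

43 weeks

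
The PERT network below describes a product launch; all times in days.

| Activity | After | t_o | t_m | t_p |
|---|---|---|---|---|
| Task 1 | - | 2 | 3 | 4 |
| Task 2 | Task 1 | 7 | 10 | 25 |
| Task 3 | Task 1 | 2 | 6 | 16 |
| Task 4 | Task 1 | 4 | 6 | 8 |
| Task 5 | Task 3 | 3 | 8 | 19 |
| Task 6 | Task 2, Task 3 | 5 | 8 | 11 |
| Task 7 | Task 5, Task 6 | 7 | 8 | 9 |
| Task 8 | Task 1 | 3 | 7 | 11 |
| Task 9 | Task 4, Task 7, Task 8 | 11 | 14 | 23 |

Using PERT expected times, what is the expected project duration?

te_Task 1 = (2 + 4·3 + 4)/6 = 18/6 = 3
te_Task 2 = (7 + 4·10 + 25)/6 = 72/6 = 12
te_Task 3 = (2 + 4·6 + 16)/6 = 42/6 = 7
te_Task 4 = (4 + 4·6 + 8)/6 = 36/6 = 6
te_Task 5 = (3 + 4·8 + 19)/6 = 54/6 = 9
te_Task 6 = (5 + 4·8 + 11)/6 = 48/6 = 8
te_Task 7 = (7 + 4·8 + 9)/6 = 48/6 = 8
te_Task 8 = (3 + 4·7 + 11)/6 = 42/6 = 7
te_Task 9 = (11 + 4·14 + 23)/6 = 90/6 = 15

Forward pass:
ES_Task 1 = 0; EF_Task 1 = 3
ES_Task 2 = 3; EF_Task 2 = 3+12 = 15
ES_Task 3 = 3; EF_Task 3 = 3+7 = 10
ES_Task 4 = 3; EF_Task 4 = 3+6 = 9
ES_Task 5 = 10; EF_Task 5 = 10+9 = 19
ES_Task 6 = max(EF_Task 2=15, EF_Task 3=10) = 15; EF_Task 6 = 15+8 = 23
ES_Task 7 = max(EF_Task 5=19, EF_Task 6=23) = 23; EF_Task 7 = 23+8 = 31
ES_Task 8 = 3; EF_Task 8 = 3+7 = 10
ES_Task 9 = max(EF_Task 4=9, EF_Task 7=31, EF_Task 8=10) = 31; EF_Task 9 = 31+15 = 46
Expected project duration μ = 46 days. Critical path: Task 1 → Task 2 → Task 6 → Task 7 → Task 9.

46 days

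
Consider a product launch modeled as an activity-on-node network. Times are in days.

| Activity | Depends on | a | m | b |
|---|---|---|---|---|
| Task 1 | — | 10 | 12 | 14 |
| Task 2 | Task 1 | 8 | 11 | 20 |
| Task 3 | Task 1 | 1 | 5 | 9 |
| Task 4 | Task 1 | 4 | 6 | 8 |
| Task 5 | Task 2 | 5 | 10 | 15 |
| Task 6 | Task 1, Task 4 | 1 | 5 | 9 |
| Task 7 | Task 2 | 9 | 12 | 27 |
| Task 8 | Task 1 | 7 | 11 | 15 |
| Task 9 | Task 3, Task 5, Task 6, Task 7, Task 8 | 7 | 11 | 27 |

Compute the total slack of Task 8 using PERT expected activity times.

15 days

te_Task 1 = (10 + 4·12 + 14)/6 = 72/6 = 12
te_Task 2 = (8 + 4·11 + 20)/6 = 72/6 = 12
te_Task 3 = (1 + 4·5 + 9)/6 = 30/6 = 5
te_Task 4 = (4 + 4·6 + 8)/6 = 36/6 = 6
te_Task 5 = (5 + 4·10 + 15)/6 = 60/6 = 10
te_Task 6 = (1 + 4·5 + 9)/6 = 30/6 = 5
te_Task 7 = (9 + 4·12 + 27)/6 = 84/6 = 14
te_Task 8 = (7 + 4·11 + 15)/6 = 66/6 = 11
te_Task 9 = (7 + 4·11 + 27)/6 = 78/6 = 13

Forward pass:
ES_Task 1 = 0; EF_Task 1 = 12
ES_Task 2 = 12; EF_Task 2 = 12+12 = 24
ES_Task 3 = 12; EF_Task 3 = 12+5 = 17
ES_Task 4 = 12; EF_Task 4 = 12+6 = 18
ES_Task 5 = 24; EF_Task 5 = 24+10 = 34
ES_Task 6 = max(EF_Task 1=12, EF_Task 4=18) = 18; EF_Task 6 = 18+5 = 23
ES_Task 7 = 24; EF_Task 7 = 24+14 = 38
ES_Task 8 = 12; EF_Task 8 = 12+11 = 23
ES_Task 9 = max(EF_Task 3=17, EF_Task 5=34, EF_Task 6=23, EF_Task 7=38, EF_Task 8=23) = 38; EF_Task 9 = 38+13 = 51
Expected project duration μ = 51 days. Critical path: Task 1 → Task 2 → Task 7 → Task 9.

Backward pass:
LF_Task 9 = 51; LS_Task 9 = 51−13 = 38
LF_Task 8 = LS_Task 9 = 38; LS_Task 8 = 38−11 = 27
LF_Task 7 = LS_Task 9 = 38; LS_Task 7 = 38−14 = 24
LF_Task 6 = LS_Task 9 = 38; LS_Task 6 = 38−5 = 33
LF_Task 5 = LS_Task 9 = 38; LS_Task 5 = 38−10 = 28
LF_Task 4 = LS_Task 6 = 33; LS_Task 4 = 33−6 = 27
LF_Task 3 = LS_Task 9 = 38; LS_Task 3 = 38−5 = 33
LF_Task 2 = min(LS_Task 5=28, LS_Task 7=24) = 24; LS_Task 2 = 24−12 = 12
LF_Task 1 = min(LS_Task 2=12, LS_Task 3=33, LS_Task 4=27, LS_Task 6=33, LS_Task 8=27) = 12; LS_Task 1 = 12−12 = 0
Slack_Task 8 = LS_Task 8 − ES_Task 8 = 27 − 12 = 15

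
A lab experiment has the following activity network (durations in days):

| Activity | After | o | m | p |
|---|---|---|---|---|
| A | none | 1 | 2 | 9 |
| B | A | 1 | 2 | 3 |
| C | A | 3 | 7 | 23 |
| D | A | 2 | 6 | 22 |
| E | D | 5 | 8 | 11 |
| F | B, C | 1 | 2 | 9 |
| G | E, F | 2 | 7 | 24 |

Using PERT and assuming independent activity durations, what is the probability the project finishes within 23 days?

te_A = (1 + 4·2 + 9)/6 = 18/6 = 3; σ²_A = ((9−1)/6)² = 1.778
te_B = (1 + 4·2 + 3)/6 = 12/6 = 2; σ²_B = ((3−1)/6)² = 0.111
te_C = (3 + 4·7 + 23)/6 = 54/6 = 9; σ²_C = ((23−3)/6)² = 11.111
te_D = (2 + 4·6 + 22)/6 = 48/6 = 8; σ²_D = ((22−2)/6)² = 11.111
te_E = (5 + 4·8 + 11)/6 = 48/6 = 8; σ²_E = ((11−5)/6)² = 1.000
te_F = (1 + 4·2 + 9)/6 = 18/6 = 3; σ²_F = ((9−1)/6)² = 1.778
te_G = (2 + 4·7 + 24)/6 = 54/6 = 9; σ²_G = ((24−2)/6)² = 13.444

Forward pass:
ES_A = 0; EF_A = 3
ES_B = 3; EF_B = 3+2 = 5
ES_C = 3; EF_C = 3+9 = 12
ES_D = 3; EF_D = 3+8 = 11
ES_E = 11; EF_E = 11+8 = 19
ES_F = max(EF_B=5, EF_C=12) = 12; EF_F = 12+3 = 15
ES_G = max(EF_E=19, EF_F=15) = 19; EF_G = 19+9 = 28
Expected project duration μ = 28 days. Critical path: A → D → E → G.

Variance along critical path = 1.778 + 11.111 + 1.000 + 13.444 = 27.333; σ = √27.333 = 5.228 days.
Z = (23 − 28) / 5.228 = -0.956
P(T ≤ 23) = Φ(-0.956) ≈ 0.169

0.169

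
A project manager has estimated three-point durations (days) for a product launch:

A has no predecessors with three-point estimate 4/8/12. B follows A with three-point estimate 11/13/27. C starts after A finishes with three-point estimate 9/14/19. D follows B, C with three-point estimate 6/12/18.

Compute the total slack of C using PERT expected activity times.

1 days

te_A = (4 + 4·8 + 12)/6 = 48/6 = 8
te_B = (11 + 4·13 + 27)/6 = 90/6 = 15
te_C = (9 + 4·14 + 19)/6 = 84/6 = 14
te_D = (6 + 4·12 + 18)/6 = 72/6 = 12

Forward pass:
ES_A = 0; EF_A = 8
ES_B = 8; EF_B = 8+15 = 23
ES_C = 8; EF_C = 8+14 = 22
ES_D = max(EF_B=23, EF_C=22) = 23; EF_D = 23+12 = 35
Expected project duration μ = 35 days. Critical path: A → B → D.

Backward pass:
LF_D = 35; LS_D = 35−12 = 23
LF_C = LS_D = 23; LS_C = 23−14 = 9
LF_B = LS_D = 23; LS_B = 23−15 = 8
LF_A = min(LS_B=8, LS_C=9) = 8; LS_A = 8−8 = 0
Slack_C = LS_C − ES_C = 9 − 8 = 1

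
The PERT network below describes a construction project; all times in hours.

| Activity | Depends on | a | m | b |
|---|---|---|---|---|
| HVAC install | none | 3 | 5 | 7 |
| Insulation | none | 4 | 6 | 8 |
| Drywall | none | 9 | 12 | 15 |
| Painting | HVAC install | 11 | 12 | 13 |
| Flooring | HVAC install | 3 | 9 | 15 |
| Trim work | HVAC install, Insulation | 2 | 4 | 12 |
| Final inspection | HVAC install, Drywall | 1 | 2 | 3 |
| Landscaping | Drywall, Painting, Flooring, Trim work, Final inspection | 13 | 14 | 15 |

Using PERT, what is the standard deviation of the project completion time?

te_HVAC install = (3 + 4·5 + 7)/6 = 30/6 = 5; σ²_HVAC install = ((7−3)/6)² = 0.444
te_Insulation = (4 + 4·6 + 8)/6 = 36/6 = 6; σ²_Insulation = ((8−4)/6)² = 0.444
te_Drywall = (9 + 4·12 + 15)/6 = 72/6 = 12; σ²_Drywall = ((15−9)/6)² = 1.000
te_Painting = (11 + 4·12 + 13)/6 = 72/6 = 12; σ²_Painting = ((13−11)/6)² = 0.111
te_Flooring = (3 + 4·9 + 15)/6 = 54/6 = 9; σ²_Flooring = ((15−3)/6)² = 4.000
te_Trim work = (2 + 4·4 + 12)/6 = 30/6 = 5; σ²_Trim work = ((12−2)/6)² = 2.778
te_Final inspection = (1 + 4·2 + 3)/6 = 12/6 = 2; σ²_Final inspection = ((3−1)/6)² = 0.111
te_Landscaping = (13 + 4·14 + 15)/6 = 84/6 = 14; σ²_Landscaping = ((15−13)/6)² = 0.111

Forward pass:
ES_HVAC install = 0; EF_HVAC install = 5
ES_Insulation = 0; EF_Insulation = 6
ES_Drywall = 0; EF_Drywall = 12
ES_Painting = 5; EF_Painting = 5+12 = 17
ES_Flooring = 5; EF_Flooring = 5+9 = 14
ES_Trim work = max(EF_HVAC install=5, EF_Insulation=6) = 6; EF_Trim work = 6+5 = 11
ES_Final inspection = max(EF_HVAC install=5, EF_Drywall=12) = 12; EF_Final inspection = 12+2 = 14
ES_Landscaping = max(EF_Drywall=12, EF_Painting=17, EF_Flooring=14, EF_Trim work=11, EF_Final inspection=14) = 17; EF_Landscaping = 17+14 = 31
Expected project duration μ = 31 hours. Critical path: HVAC install → Painting → Landscaping.

Variance along critical path = 0.444 + 0.111 + 0.111 = 0.667
σ = √0.667 = 0.816 hours

0.82 hours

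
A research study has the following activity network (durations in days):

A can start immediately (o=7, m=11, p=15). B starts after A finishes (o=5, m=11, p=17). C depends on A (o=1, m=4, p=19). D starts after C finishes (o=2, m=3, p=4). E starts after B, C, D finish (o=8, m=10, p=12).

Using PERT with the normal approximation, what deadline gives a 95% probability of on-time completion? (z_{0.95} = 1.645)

te_A = (7 + 4·11 + 15)/6 = 66/6 = 11; σ²_A = ((15−7)/6)² = 1.778
te_B = (5 + 4·11 + 17)/6 = 66/6 = 11; σ²_B = ((17−5)/6)² = 4.000
te_C = (1 + 4·4 + 19)/6 = 36/6 = 6; σ²_C = ((19−1)/6)² = 9.000
te_D = (2 + 4·3 + 4)/6 = 18/6 = 3; σ²_D = ((4−2)/6)² = 0.111
te_E = (8 + 4·10 + 12)/6 = 60/6 = 10; σ²_E = ((12−8)/6)² = 0.444

Forward pass:
ES_A = 0; EF_A = 11
ES_B = 11; EF_B = 11+11 = 22
ES_C = 11; EF_C = 11+6 = 17
ES_D = 17; EF_D = 17+3 = 20
ES_E = max(EF_B=22, EF_C=17, EF_D=20) = 22; EF_E = 22+10 = 32
Expected project duration μ = 32 days. Critical path: A → B → E.

Variance along critical path = 1.778 + 4.000 + 0.444 = 6.222; σ = 2.494 days.
D = μ + z·σ = 32 + 1.645·2.494 = 36.1 days

36.1 days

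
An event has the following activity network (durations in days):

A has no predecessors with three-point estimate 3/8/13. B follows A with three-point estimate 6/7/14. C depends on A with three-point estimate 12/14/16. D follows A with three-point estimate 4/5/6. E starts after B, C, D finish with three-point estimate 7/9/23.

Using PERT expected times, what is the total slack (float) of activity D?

te_A = (3 + 4·8 + 13)/6 = 48/6 = 8
te_B = (6 + 4·7 + 14)/6 = 48/6 = 8
te_C = (12 + 4·14 + 16)/6 = 84/6 = 14
te_D = (4 + 4·5 + 6)/6 = 30/6 = 5
te_E = (7 + 4·9 + 23)/6 = 66/6 = 11

Forward pass:
ES_A = 0; EF_A = 8
ES_B = 8; EF_B = 8+8 = 16
ES_C = 8; EF_C = 8+14 = 22
ES_D = 8; EF_D = 8+5 = 13
ES_E = max(EF_B=16, EF_C=22, EF_D=13) = 22; EF_E = 22+11 = 33
Expected project duration μ = 33 days. Critical path: A → C → E.

Backward pass:
LF_E = 33; LS_E = 33−11 = 22
LF_D = LS_E = 22; LS_D = 22−5 = 17
LF_C = LS_E = 22; LS_C = 22−14 = 8
LF_B = LS_E = 22; LS_B = 22−8 = 14
LF_A = min(LS_B=14, LS_C=8, LS_D=17) = 8; LS_A = 8−8 = 0
Slack_D = LS_D − ES_D = 17 − 8 = 9

9 days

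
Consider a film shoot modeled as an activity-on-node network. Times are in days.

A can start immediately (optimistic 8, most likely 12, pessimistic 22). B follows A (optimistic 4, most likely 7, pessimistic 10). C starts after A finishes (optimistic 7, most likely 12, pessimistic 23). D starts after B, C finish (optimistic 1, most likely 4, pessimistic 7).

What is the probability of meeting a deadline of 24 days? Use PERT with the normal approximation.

te_A = (8 + 4·12 + 22)/6 = 78/6 = 13; σ²_A = ((22−8)/6)² = 5.444
te_B = (4 + 4·7 + 10)/6 = 42/6 = 7; σ²_B = ((10−4)/6)² = 1.000
te_C = (7 + 4·12 + 23)/6 = 78/6 = 13; σ²_C = ((23−7)/6)² = 7.111
te_D = (1 + 4·4 + 7)/6 = 24/6 = 4; σ²_D = ((7−1)/6)² = 1.000

Forward pass:
ES_A = 0; EF_A = 13
ES_B = 13; EF_B = 13+7 = 20
ES_C = 13; EF_C = 13+13 = 26
ES_D = max(EF_B=20, EF_C=26) = 26; EF_D = 26+4 = 30
Expected project duration μ = 30 days. Critical path: A → C → D.

Variance along critical path = 5.444 + 7.111 + 1.000 = 13.556; σ = √13.556 = 3.682 days.
Z = (24 − 30) / 3.682 = -1.630
P(T ≤ 24) = Φ(-1.630) ≈ 0.052

0.052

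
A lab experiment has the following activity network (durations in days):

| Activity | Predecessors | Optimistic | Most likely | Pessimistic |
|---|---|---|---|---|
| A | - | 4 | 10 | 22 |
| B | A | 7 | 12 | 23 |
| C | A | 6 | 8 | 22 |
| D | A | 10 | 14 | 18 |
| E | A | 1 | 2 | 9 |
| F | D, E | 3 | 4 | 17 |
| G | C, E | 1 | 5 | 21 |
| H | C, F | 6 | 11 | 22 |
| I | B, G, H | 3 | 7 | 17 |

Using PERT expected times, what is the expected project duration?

51 days

te_A = (4 + 4·10 + 22)/6 = 66/6 = 11
te_B = (7 + 4·12 + 23)/6 = 78/6 = 13
te_C = (6 + 4·8 + 22)/6 = 60/6 = 10
te_D = (10 + 4·14 + 18)/6 = 84/6 = 14
te_E = (1 + 4·2 + 9)/6 = 18/6 = 3
te_F = (3 + 4·4 + 17)/6 = 36/6 = 6
te_G = (1 + 4·5 + 21)/6 = 42/6 = 7
te_H = (6 + 4·11 + 22)/6 = 72/6 = 12
te_I = (3 + 4·7 + 17)/6 = 48/6 = 8

Forward pass:
ES_A = 0; EF_A = 11
ES_B = 11; EF_B = 11+13 = 24
ES_C = 11; EF_C = 11+10 = 21
ES_D = 11; EF_D = 11+14 = 25
ES_E = 11; EF_E = 11+3 = 14
ES_F = max(EF_D=25, EF_E=14) = 25; EF_F = 25+6 = 31
ES_G = max(EF_C=21, EF_E=14) = 21; EF_G = 21+7 = 28
ES_H = max(EF_C=21, EF_F=31) = 31; EF_H = 31+12 = 43
ES_I = max(EF_B=24, EF_G=28, EF_H=43) = 43; EF_I = 43+8 = 51
Expected project duration μ = 51 days. Critical path: A → D → F → H → I.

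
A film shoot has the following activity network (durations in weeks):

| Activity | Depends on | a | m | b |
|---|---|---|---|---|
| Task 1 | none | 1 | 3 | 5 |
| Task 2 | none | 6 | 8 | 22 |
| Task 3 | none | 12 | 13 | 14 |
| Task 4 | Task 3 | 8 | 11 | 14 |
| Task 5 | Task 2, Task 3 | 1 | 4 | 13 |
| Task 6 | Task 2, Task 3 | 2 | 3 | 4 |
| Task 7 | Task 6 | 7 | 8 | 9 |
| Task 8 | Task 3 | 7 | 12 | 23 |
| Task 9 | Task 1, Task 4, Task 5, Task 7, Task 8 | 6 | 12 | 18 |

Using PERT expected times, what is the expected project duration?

38 weeks

te_Task 1 = (1 + 4·3 + 5)/6 = 18/6 = 3
te_Task 2 = (6 + 4·8 + 22)/6 = 60/6 = 10
te_Task 3 = (12 + 4·13 + 14)/6 = 78/6 = 13
te_Task 4 = (8 + 4·11 + 14)/6 = 66/6 = 11
te_Task 5 = (1 + 4·4 + 13)/6 = 30/6 = 5
te_Task 6 = (2 + 4·3 + 4)/6 = 18/6 = 3
te_Task 7 = (7 + 4·8 + 9)/6 = 48/6 = 8
te_Task 8 = (7 + 4·12 + 23)/6 = 78/6 = 13
te_Task 9 = (6 + 4·12 + 18)/6 = 72/6 = 12

Forward pass:
ES_Task 1 = 0; EF_Task 1 = 3
ES_Task 2 = 0; EF_Task 2 = 10
ES_Task 3 = 0; EF_Task 3 = 13
ES_Task 4 = 13; EF_Task 4 = 13+11 = 24
ES_Task 5 = max(EF_Task 2=10, EF_Task 3=13) = 13; EF_Task 5 = 13+5 = 18
ES_Task 6 = max(EF_Task 2=10, EF_Task 3=13) = 13; EF_Task 6 = 13+3 = 16
ES_Task 7 = 16; EF_Task 7 = 16+8 = 24
ES_Task 8 = 13; EF_Task 8 = 13+13 = 26
ES_Task 9 = max(EF_Task 1=3, EF_Task 4=24, EF_Task 5=18, EF_Task 7=24, EF_Task 8=26) = 26; EF_Task 9 = 26+12 = 38
Expected project duration μ = 38 weeks. Critical path: Task 3 → Task 8 → Task 9.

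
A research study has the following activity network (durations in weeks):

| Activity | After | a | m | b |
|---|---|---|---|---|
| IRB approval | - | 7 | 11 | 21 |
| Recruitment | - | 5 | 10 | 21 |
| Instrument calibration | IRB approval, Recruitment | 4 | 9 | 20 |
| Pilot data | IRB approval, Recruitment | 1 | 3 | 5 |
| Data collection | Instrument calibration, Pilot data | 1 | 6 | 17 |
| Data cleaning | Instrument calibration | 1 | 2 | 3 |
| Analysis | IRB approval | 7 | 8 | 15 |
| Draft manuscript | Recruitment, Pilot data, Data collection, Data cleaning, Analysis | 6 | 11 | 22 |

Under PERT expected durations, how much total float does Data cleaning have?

5 weeks

te_IRB approval = (7 + 4·11 + 21)/6 = 72/6 = 12
te_Recruitment = (5 + 4·10 + 21)/6 = 66/6 = 11
te_Instrument calibration = (4 + 4·9 + 20)/6 = 60/6 = 10
te_Pilot data = (1 + 4·3 + 5)/6 = 18/6 = 3
te_Data collection = (1 + 4·6 + 17)/6 = 42/6 = 7
te_Data cleaning = (1 + 4·2 + 3)/6 = 12/6 = 2
te_Analysis = (7 + 4·8 + 15)/6 = 54/6 = 9
te_Draft manuscript = (6 + 4·11 + 22)/6 = 72/6 = 12

Forward pass:
ES_IRB approval = 0; EF_IRB approval = 12
ES_Recruitment = 0; EF_Recruitment = 11
ES_Instrument calibration = max(EF_IRB approval=12, EF_Recruitment=11) = 12; EF_Instrument calibration = 12+10 = 22
ES_Pilot data = max(EF_IRB approval=12, EF_Recruitment=11) = 12; EF_Pilot data = 12+3 = 15
ES_Data collection = max(EF_Instrument calibration=22, EF_Pilot data=15) = 22; EF_Data collection = 22+7 = 29
ES_Data cleaning = 22; EF_Data cleaning = 22+2 = 24
ES_Analysis = 12; EF_Analysis = 12+9 = 21
ES_Draft manuscript = max(EF_Recruitment=11, EF_Pilot data=15, EF_Data collection=29, EF_Data cleaning=24, EF_Analysis=21) = 29; EF_Draft manuscript = 29+12 = 41
Expected project duration μ = 41 weeks. Critical path: IRB approval → Instrument calibration → Data collection → Draft manuscript.

Backward pass:
LF_Draft manuscript = 41; LS_Draft manuscript = 41−12 = 29
LF_Analysis = LS_Draft manuscript = 29; LS_Analysis = 29−9 = 20
LF_Data cleaning = LS_Draft manuscript = 29; LS_Data cleaning = 29−2 = 27
LF_Data collection = LS_Draft manuscript = 29; LS_Data collection = 29−7 = 22
LF_Pilot data = min(LS_Data collection=22, LS_Draft manuscript=29) = 22; LS_Pilot data = 22−3 = 19
LF_Instrument calibration = min(LS_Data collection=22, LS_Data cleaning=27) = 22; LS_Instrument calibration = 22−10 = 12
LF_Recruitment = min(LS_Instrument calibration=12, LS_Pilot data=19, LS_Draft manuscript=29) = 12; LS_Recruitment = 12−11 = 1
LF_IRB approval = min(LS_Instrument calibration=12, LS_Pilot data=19, LS_Analysis=20) = 12; LS_IRB approval = 12−12 = 0
Slack_Data cleaning = LS_Data cleaning − ES_Data cleaning = 27 − 22 = 5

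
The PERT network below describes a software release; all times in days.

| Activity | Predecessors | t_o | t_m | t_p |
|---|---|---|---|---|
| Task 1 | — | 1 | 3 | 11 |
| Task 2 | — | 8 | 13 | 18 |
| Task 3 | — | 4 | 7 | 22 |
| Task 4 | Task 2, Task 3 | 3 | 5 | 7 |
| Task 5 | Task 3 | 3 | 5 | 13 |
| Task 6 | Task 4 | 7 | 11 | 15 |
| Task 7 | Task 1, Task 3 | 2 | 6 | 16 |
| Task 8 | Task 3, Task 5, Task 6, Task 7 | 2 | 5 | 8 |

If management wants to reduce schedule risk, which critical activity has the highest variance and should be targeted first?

te_Task 1 = (1 + 4·3 + 11)/6 = 24/6 = 4; σ²_Task 1 = ((11−1)/6)² = 2.778
te_Task 2 = (8 + 4·13 + 18)/6 = 78/6 = 13; σ²_Task 2 = ((18−8)/6)² = 2.778
te_Task 3 = (4 + 4·7 + 22)/6 = 54/6 = 9; σ²_Task 3 = ((22−4)/6)² = 9.000
te_Task 4 = (3 + 4·5 + 7)/6 = 30/6 = 5; σ²_Task 4 = ((7−3)/6)² = 0.444
te_Task 5 = (3 + 4·5 + 13)/6 = 36/6 = 6; σ²_Task 5 = ((13−3)/6)² = 2.778
te_Task 6 = (7 + 4·11 + 15)/6 = 66/6 = 11; σ²_Task 6 = ((15−7)/6)² = 1.778
te_Task 7 = (2 + 4·6 + 16)/6 = 42/6 = 7; σ²_Task 7 = ((16−2)/6)² = 5.444
te_Task 8 = (2 + 4·5 + 8)/6 = 30/6 = 5; σ²_Task 8 = ((8−2)/6)² = 1.000

Forward pass:
ES_Task 1 = 0; EF_Task 1 = 4
ES_Task 2 = 0; EF_Task 2 = 13
ES_Task 3 = 0; EF_Task 3 = 9
ES_Task 4 = max(EF_Task 2=13, EF_Task 3=9) = 13; EF_Task 4 = 13+5 = 18
ES_Task 5 = 9; EF_Task 5 = 9+6 = 15
ES_Task 6 = 18; EF_Task 6 = 18+11 = 29
ES_Task 7 = max(EF_Task 1=4, EF_Task 3=9) = 9; EF_Task 7 = 9+7 = 16
ES_Task 8 = max(EF_Task 3=9, EF_Task 5=15, EF_Task 6=29, EF_Task 7=16) = 29; EF_Task 8 = 29+5 = 34
Expected project duration μ = 34 days. Critical path: Task 2 → Task 4 → Task 6 → Task 8.

Variances on critical path: σ²_Task 2=2.778, σ²_Task 4=0.444, σ²_Task 6=1.778, σ²_Task 8=1.000.
Largest is σ²_Task 2 = 2.778.

Task 2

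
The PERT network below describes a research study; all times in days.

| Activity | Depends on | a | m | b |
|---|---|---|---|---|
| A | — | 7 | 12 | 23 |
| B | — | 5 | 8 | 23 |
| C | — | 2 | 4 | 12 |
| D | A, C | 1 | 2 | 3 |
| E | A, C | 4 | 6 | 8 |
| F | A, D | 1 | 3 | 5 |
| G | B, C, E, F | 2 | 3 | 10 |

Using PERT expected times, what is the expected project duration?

23 days

te_A = (7 + 4·12 + 23)/6 = 78/6 = 13
te_B = (5 + 4·8 + 23)/6 = 60/6 = 10
te_C = (2 + 4·4 + 12)/6 = 30/6 = 5
te_D = (1 + 4·2 + 3)/6 = 12/6 = 2
te_E = (4 + 4·6 + 8)/6 = 36/6 = 6
te_F = (1 + 4·3 + 5)/6 = 18/6 = 3
te_G = (2 + 4·3 + 10)/6 = 24/6 = 4

Forward pass:
ES_A = 0; EF_A = 13
ES_B = 0; EF_B = 10
ES_C = 0; EF_C = 5
ES_D = max(EF_A=13, EF_C=5) = 13; EF_D = 13+2 = 15
ES_E = max(EF_A=13, EF_C=5) = 13; EF_E = 13+6 = 19
ES_F = max(EF_A=13, EF_D=15) = 15; EF_F = 15+3 = 18
ES_G = max(EF_B=10, EF_C=5, EF_E=19, EF_F=18) = 19; EF_G = 19+4 = 23
Expected project duration μ = 23 days. Critical path: A → E → G.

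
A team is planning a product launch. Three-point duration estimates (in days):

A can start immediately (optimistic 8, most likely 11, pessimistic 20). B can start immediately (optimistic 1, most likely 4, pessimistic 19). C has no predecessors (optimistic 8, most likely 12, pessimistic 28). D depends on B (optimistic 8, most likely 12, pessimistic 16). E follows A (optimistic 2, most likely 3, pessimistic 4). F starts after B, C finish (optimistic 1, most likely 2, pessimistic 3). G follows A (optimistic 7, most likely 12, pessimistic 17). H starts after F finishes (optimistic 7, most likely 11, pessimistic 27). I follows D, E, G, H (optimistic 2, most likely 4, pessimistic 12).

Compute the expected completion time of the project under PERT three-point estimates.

34 days

te_A = (8 + 4·11 + 20)/6 = 72/6 = 12
te_B = (1 + 4·4 + 19)/6 = 36/6 = 6
te_C = (8 + 4·12 + 28)/6 = 84/6 = 14
te_D = (8 + 4·12 + 16)/6 = 72/6 = 12
te_E = (2 + 4·3 + 4)/6 = 18/6 = 3
te_F = (1 + 4·2 + 3)/6 = 12/6 = 2
te_G = (7 + 4·12 + 17)/6 = 72/6 = 12
te_H = (7 + 4·11 + 27)/6 = 78/6 = 13
te_I = (2 + 4·4 + 12)/6 = 30/6 = 5

Forward pass:
ES_A = 0; EF_A = 12
ES_B = 0; EF_B = 6
ES_C = 0; EF_C = 14
ES_D = 6; EF_D = 6+12 = 18
ES_E = 12; EF_E = 12+3 = 15
ES_F = max(EF_B=6, EF_C=14) = 14; EF_F = 14+2 = 16
ES_G = 12; EF_G = 12+12 = 24
ES_H = 16; EF_H = 16+13 = 29
ES_I = max(EF_D=18, EF_E=15, EF_G=24, EF_H=29) = 29; EF_I = 29+5 = 34
Expected project duration μ = 34 days. Critical path: C → F → H → I.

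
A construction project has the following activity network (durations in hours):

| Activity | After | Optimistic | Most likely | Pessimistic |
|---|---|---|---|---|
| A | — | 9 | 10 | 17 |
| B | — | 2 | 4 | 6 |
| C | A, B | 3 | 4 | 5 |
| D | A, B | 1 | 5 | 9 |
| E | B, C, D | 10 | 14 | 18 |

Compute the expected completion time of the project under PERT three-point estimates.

30 hours

te_A = (9 + 4·10 + 17)/6 = 66/6 = 11
te_B = (2 + 4·4 + 6)/6 = 24/6 = 4
te_C = (3 + 4·4 + 5)/6 = 24/6 = 4
te_D = (1 + 4·5 + 9)/6 = 30/6 = 5
te_E = (10 + 4·14 + 18)/6 = 84/6 = 14

Forward pass:
ES_A = 0; EF_A = 11
ES_B = 0; EF_B = 4
ES_C = max(EF_A=11, EF_B=4) = 11; EF_C = 11+4 = 15
ES_D = max(EF_A=11, EF_B=4) = 11; EF_D = 11+5 = 16
ES_E = max(EF_B=4, EF_C=15, EF_D=16) = 16; EF_E = 16+14 = 30
Expected project duration μ = 30 hours. Critical path: A → D → E.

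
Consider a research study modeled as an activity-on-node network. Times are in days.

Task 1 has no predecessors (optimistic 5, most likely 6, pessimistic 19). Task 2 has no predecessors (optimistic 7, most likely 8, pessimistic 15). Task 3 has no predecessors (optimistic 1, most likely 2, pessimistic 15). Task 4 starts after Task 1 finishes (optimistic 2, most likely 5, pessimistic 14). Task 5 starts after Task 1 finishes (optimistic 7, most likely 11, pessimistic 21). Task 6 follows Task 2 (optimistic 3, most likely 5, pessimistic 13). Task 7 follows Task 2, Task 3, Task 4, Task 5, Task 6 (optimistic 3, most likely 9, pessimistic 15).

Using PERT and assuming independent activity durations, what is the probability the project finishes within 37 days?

te_Task 1 = (5 + 4·6 + 19)/6 = 48/6 = 8; σ²_Task 1 = ((19−5)/6)² = 5.444
te_Task 2 = (7 + 4·8 + 15)/6 = 54/6 = 9; σ²_Task 2 = ((15−7)/6)² = 1.778
te_Task 3 = (1 + 4·2 + 15)/6 = 24/6 = 4; σ²_Task 3 = ((15−1)/6)² = 5.444
te_Task 4 = (2 + 4·5 + 14)/6 = 36/6 = 6; σ²_Task 4 = ((14−2)/6)² = 4.000
te_Task 5 = (7 + 4·11 + 21)/6 = 72/6 = 12; σ²_Task 5 = ((21−7)/6)² = 5.444
te_Task 6 = (3 + 4·5 + 13)/6 = 36/6 = 6; σ²_Task 6 = ((13−3)/6)² = 2.778
te_Task 7 = (3 + 4·9 + 15)/6 = 54/6 = 9; σ²_Task 7 = ((15−3)/6)² = 4.000

Forward pass:
ES_Task 1 = 0; EF_Task 1 = 8
ES_Task 2 = 0; EF_Task 2 = 9
ES_Task 3 = 0; EF_Task 3 = 4
ES_Task 4 = 8; EF_Task 4 = 8+6 = 14
ES_Task 5 = 8; EF_Task 5 = 8+12 = 20
ES_Task 6 = 9; EF_Task 6 = 9+6 = 15
ES_Task 7 = max(EF_Task 2=9, EF_Task 3=4, EF_Task 4=14, EF_Task 5=20, EF_Task 6=15) = 20; EF_Task 7 = 20+9 = 29
Expected project duration μ = 29 days. Critical path: Task 1 → Task 5 → Task 7.

Variance along critical path = 5.444 + 5.444 + 4.000 = 14.889; σ = √14.889 = 3.859 days.
Z = (37 − 29) / 3.859 = 2.073
P(T ≤ 37) = Φ(2.073) ≈ 0.981

0.981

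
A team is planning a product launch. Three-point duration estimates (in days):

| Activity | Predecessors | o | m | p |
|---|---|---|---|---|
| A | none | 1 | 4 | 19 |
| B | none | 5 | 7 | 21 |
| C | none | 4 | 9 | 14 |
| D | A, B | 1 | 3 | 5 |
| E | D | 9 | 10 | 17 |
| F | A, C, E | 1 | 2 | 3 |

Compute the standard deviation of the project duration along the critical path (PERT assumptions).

3.07 days

te_A = (1 + 4·4 + 19)/6 = 36/6 = 6; σ²_A = ((19−1)/6)² = 9.000
te_B = (5 + 4·7 + 21)/6 = 54/6 = 9; σ²_B = ((21−5)/6)² = 7.111
te_C = (4 + 4·9 + 14)/6 = 54/6 = 9; σ²_C = ((14−4)/6)² = 2.778
te_D = (1 + 4·3 + 5)/6 = 18/6 = 3; σ²_D = ((5−1)/6)² = 0.444
te_E = (9 + 4·10 + 17)/6 = 66/6 = 11; σ²_E = ((17−9)/6)² = 1.778
te_F = (1 + 4·2 + 3)/6 = 12/6 = 2; σ²_F = ((3−1)/6)² = 0.111

Forward pass:
ES_A = 0; EF_A = 6
ES_B = 0; EF_B = 9
ES_C = 0; EF_C = 9
ES_D = max(EF_A=6, EF_B=9) = 9; EF_D = 9+3 = 12
ES_E = 12; EF_E = 12+11 = 23
ES_F = max(EF_A=6, EF_C=9, EF_E=23) = 23; EF_F = 23+2 = 25
Expected project duration μ = 25 days. Critical path: B → D → E → F.

Variance along critical path = 7.111 + 0.444 + 1.778 + 0.111 = 9.444
σ = √9.444 = 3.073 days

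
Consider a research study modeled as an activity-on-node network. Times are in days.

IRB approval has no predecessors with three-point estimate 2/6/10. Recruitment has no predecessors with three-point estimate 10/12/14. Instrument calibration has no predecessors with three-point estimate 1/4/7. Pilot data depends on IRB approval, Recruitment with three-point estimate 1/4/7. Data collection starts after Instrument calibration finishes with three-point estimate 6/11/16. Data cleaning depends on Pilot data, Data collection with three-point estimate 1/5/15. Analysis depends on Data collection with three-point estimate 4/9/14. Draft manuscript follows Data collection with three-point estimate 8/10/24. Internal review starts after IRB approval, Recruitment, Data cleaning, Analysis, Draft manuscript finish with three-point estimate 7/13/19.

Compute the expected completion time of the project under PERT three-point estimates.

40 days

te_IRB approval = (2 + 4·6 + 10)/6 = 36/6 = 6
te_Recruitment = (10 + 4·12 + 14)/6 = 72/6 = 12
te_Instrument calibration = (1 + 4·4 + 7)/6 = 24/6 = 4
te_Pilot data = (1 + 4·4 + 7)/6 = 24/6 = 4
te_Data collection = (6 + 4·11 + 16)/6 = 66/6 = 11
te_Data cleaning = (1 + 4·5 + 15)/6 = 36/6 = 6
te_Analysis = (4 + 4·9 + 14)/6 = 54/6 = 9
te_Draft manuscript = (8 + 4·10 + 24)/6 = 72/6 = 12
te_Internal review = (7 + 4·13 + 19)/6 = 78/6 = 13

Forward pass:
ES_IRB approval = 0; EF_IRB approval = 6
ES_Recruitment = 0; EF_Recruitment = 12
ES_Instrument calibration = 0; EF_Instrument calibration = 4
ES_Pilot data = max(EF_IRB approval=6, EF_Recruitment=12) = 12; EF_Pilot data = 12+4 = 16
ES_Data collection = 4; EF_Data collection = 4+11 = 15
ES_Data cleaning = max(EF_Pilot data=16, EF_Data collection=15) = 16; EF_Data cleaning = 16+6 = 22
ES_Analysis = 15; EF_Analysis = 15+9 = 24
ES_Draft manuscript = 15; EF_Draft manuscript = 15+12 = 27
ES_Internal review = max(EF_IRB approval=6, EF_Recruitment=12, EF_Data cleaning=22, EF_Analysis=24, EF_Draft manuscript=27) = 27; EF_Internal review = 27+13 = 40
Expected project duration μ = 40 days. Critical path: Instrument calibration → Data collection → Draft manuscript → Internal review.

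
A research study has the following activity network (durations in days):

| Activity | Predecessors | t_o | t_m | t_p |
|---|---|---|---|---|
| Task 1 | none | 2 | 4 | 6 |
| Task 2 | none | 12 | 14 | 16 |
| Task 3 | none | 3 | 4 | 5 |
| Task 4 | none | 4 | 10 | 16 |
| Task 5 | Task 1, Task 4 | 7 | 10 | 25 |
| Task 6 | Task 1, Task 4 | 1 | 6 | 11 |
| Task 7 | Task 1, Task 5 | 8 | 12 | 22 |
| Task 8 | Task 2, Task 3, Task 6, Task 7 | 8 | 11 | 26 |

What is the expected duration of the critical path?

48 days

te_Task 1 = (2 + 4·4 + 6)/6 = 24/6 = 4
te_Task 2 = (12 + 4·14 + 16)/6 = 84/6 = 14
te_Task 3 = (3 + 4·4 + 5)/6 = 24/6 = 4
te_Task 4 = (4 + 4·10 + 16)/6 = 60/6 = 10
te_Task 5 = (7 + 4·10 + 25)/6 = 72/6 = 12
te_Task 6 = (1 + 4·6 + 11)/6 = 36/6 = 6
te_Task 7 = (8 + 4·12 + 22)/6 = 78/6 = 13
te_Task 8 = (8 + 4·11 + 26)/6 = 78/6 = 13

Forward pass:
ES_Task 1 = 0; EF_Task 1 = 4
ES_Task 2 = 0; EF_Task 2 = 14
ES_Task 3 = 0; EF_Task 3 = 4
ES_Task 4 = 0; EF_Task 4 = 10
ES_Task 5 = max(EF_Task 1=4, EF_Task 4=10) = 10; EF_Task 5 = 10+12 = 22
ES_Task 6 = max(EF_Task 1=4, EF_Task 4=10) = 10; EF_Task 6 = 10+6 = 16
ES_Task 7 = max(EF_Task 1=4, EF_Task 5=22) = 22; EF_Task 7 = 22+13 = 35
ES_Task 8 = max(EF_Task 2=14, EF_Task 3=4, EF_Task 6=16, EF_Task 7=35) = 35; EF_Task 8 = 35+13 = 48
Expected project duration μ = 48 days. Critical path: Task 4 → Task 5 → Task 7 → Task 8.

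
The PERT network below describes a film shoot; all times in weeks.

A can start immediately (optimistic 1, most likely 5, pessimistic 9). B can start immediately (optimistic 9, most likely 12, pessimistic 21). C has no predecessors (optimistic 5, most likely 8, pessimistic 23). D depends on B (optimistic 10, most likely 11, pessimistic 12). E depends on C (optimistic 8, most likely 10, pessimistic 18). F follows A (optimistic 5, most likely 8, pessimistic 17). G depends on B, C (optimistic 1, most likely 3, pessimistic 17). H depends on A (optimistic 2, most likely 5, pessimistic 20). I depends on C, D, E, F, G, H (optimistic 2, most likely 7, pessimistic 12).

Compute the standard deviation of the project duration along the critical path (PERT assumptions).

2.62 weeks

te_A = (1 + 4·5 + 9)/6 = 30/6 = 5; σ²_A = ((9−1)/6)² = 1.778
te_B = (9 + 4·12 + 21)/6 = 78/6 = 13; σ²_B = ((21−9)/6)² = 4.000
te_C = (5 + 4·8 + 23)/6 = 60/6 = 10; σ²_C = ((23−5)/6)² = 9.000
te_D = (10 + 4·11 + 12)/6 = 66/6 = 11; σ²_D = ((12−10)/6)² = 0.111
te_E = (8 + 4·10 + 18)/6 = 66/6 = 11; σ²_E = ((18−8)/6)² = 2.778
te_F = (5 + 4·8 + 17)/6 = 54/6 = 9; σ²_F = ((17−5)/6)² = 4.000
te_G = (1 + 4·3 + 17)/6 = 30/6 = 5; σ²_G = ((17−1)/6)² = 7.111
te_H = (2 + 4·5 + 20)/6 = 42/6 = 7; σ²_H = ((20−2)/6)² = 9.000
te_I = (2 + 4·7 + 12)/6 = 42/6 = 7; σ²_I = ((12−2)/6)² = 2.778

Forward pass:
ES_A = 0; EF_A = 5
ES_B = 0; EF_B = 13
ES_C = 0; EF_C = 10
ES_D = 13; EF_D = 13+11 = 24
ES_E = 10; EF_E = 10+11 = 21
ES_F = 5; EF_F = 5+9 = 14
ES_G = max(EF_B=13, EF_C=10) = 13; EF_G = 13+5 = 18
ES_H = 5; EF_H = 5+7 = 12
ES_I = max(EF_C=10, EF_D=24, EF_E=21, EF_F=14, EF_G=18, EF_H=12) = 24; EF_I = 24+7 = 31
Expected project duration μ = 31 weeks. Critical path: B → D → I.

Variance along critical path = 4.000 + 0.111 + 2.778 = 6.889
σ = √6.889 = 2.625 weeks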